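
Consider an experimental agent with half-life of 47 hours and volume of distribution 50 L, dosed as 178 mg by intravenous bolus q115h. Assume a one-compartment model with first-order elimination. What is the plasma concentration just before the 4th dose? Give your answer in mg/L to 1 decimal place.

0.8 mg/L

f = (1/2)^(τ/t½) = (1/2)^(115/47) ≈ 0.1834.
C₀ = D/Vd = 178/50 ≈ 3.560 mg/L.
Before the 4th dose, 3 doses have been given. Superposition: Cmin = C₀·(f + f² + … + f^3).
≈ 3.560 × (0.1834 + 0.0336 + 0.0062) ≈ 3.560 × 0.2232 ≈ 0.795 mg/L.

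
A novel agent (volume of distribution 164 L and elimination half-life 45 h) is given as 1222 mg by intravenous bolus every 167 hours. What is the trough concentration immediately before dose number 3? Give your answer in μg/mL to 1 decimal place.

0.6 μg/mL

f = (1/2)^(τ/t½) = (1/2)^(167/45) ≈ 0.0764.
C₀ = D/Vd = 1222/164 ≈ 7.451 μg/mL.
Before the 3rd dose, 2 doses have been given. Superposition: Cmin = C₀·(f + f²).
≈ 7.451 × (0.0764 + 0.0058) ≈ 7.451 × 0.0822 ≈ 0.612 μg/mL.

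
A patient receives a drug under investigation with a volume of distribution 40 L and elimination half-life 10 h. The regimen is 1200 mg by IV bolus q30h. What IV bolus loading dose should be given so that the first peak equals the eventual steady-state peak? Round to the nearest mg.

f = (1/2)^(30/10) ≈ 0.125000; accumulation ratio R = 1/(1−f) ≈ 1.14286.
Loading dose to hit Cmax,ss on first dose: D_load = D_maint·R ≈ 1200 × 1.14286 ≈ 1371.43 mg.

1371 mg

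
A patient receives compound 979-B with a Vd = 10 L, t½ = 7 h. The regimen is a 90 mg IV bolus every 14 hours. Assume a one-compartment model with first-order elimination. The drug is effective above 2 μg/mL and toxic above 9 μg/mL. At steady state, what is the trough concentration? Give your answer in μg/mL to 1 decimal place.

3.0 μg/mL

The dosing interval is 2 half-lives, so f = 2^(−2) = 0.25.
Accumulation ratio R = 1/(1 − f) = 1/0.75 = 4/3.
Single-dose peak C₀ = D/Vd = 90/10 = 9 μg/mL.
Steady-state peak Cmax,ss = C₀·R = 9 × 4/3 ≈ 12.000 μg/mL.
Steady-state trough Cmin,ss = Cmax,ss·f ≈ 12.000 × 0.25 ≈ 3.000 μg/mL.
Trough 3.0 μg/mL vs MEC 2 μg/mL: adequate.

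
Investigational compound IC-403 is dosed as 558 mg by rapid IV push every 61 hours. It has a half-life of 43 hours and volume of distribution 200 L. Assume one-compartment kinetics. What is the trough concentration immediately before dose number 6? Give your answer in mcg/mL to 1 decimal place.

1.7 mcg/mL

f = (1/2)^(τ/t½) = (1/2)^(61/43) ≈ 0.3741.
C₀ = D/Vd = 558/200 ≈ 2.790 mcg/mL.
Before the 6th dose, 5 doses have been given. Superposition: Cmin = C₀·(f + f² + … + f^5).
≈ 2.790 × (0.3741 + 0.1400 + 0.0524 + 0.0196 + 0.0073) ≈ 2.790 × 0.5934 ≈ 1.656 mcg/mL.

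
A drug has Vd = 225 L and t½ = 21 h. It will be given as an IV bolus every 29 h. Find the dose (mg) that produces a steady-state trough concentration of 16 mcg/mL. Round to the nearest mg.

τ/t½ = 29/21 ≈ 1.381, so f = (1/2)^(29/21) ≈ 0.383965.
Cmin,ss = (D/Vd)·f/(1−f), so D = Cmin,ss·Vd·(1−f)/f.
D = 16 × 225 × (1−f)/f ≈ 16 × 225 × 1.60440 ≈ 5775.84 mg.

5776 mg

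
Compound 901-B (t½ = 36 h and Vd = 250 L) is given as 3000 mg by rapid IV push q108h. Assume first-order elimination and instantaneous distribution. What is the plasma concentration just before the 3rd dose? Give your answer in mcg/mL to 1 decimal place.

f = (1/2)^(τ/t½) = (1/2)^(108/36) ≈ 0.1250.
C₀ = D/Vd = 3000/250 ≈ 12.000 mcg/mL.
Before the 3rd dose, 2 doses have been given. Superposition: Cmin = C₀·(f + f²).
≈ 12.000 × (0.1250 + 0.0156) ≈ 12.000 × 0.1406 ≈ 1.687 mcg/mL.

1.7 mcg/mL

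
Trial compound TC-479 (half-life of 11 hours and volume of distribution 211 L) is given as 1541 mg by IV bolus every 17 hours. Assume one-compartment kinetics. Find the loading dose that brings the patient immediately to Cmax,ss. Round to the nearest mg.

f = (1/2)^(17/11) ≈ 0.342588; accumulation ratio R = 1/(1−f) ≈ 1.52112.
Loading dose to hit Cmax,ss on first dose: D_load = D_maint·R ≈ 1541 × 1.52112 ≈ 2344.05 mg.

2344 mg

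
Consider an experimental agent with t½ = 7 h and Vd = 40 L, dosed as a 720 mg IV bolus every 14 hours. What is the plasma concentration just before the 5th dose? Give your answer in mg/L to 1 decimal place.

6.0 mg/L

f = (1/2)^(τ/t½) = (1/2)^(14/7) ≈ 0.2500.
C₀ = D/Vd = 720/40 ≈ 18.000 mg/L.
Before the 5th dose, 4 doses have been given. Superposition: Cmin = C₀·(f + f² + … + f^4).
≈ 18.000 × (0.2500 + 0.0625 + 0.0156 + 0.0039) ≈ 18.000 × 0.3320 ≈ 5.976 mg/L.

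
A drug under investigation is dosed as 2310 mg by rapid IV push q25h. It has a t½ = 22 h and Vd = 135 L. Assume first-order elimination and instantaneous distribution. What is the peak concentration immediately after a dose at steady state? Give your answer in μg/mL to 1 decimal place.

τ/t½ = 25/22 ≈ 1.1364, so fraction remaining f = (1/2)^(25/22) ≈ 0.4549.
At steady state, accumulation factor R = 1/(1 − e^(−kτ)) ≈ 1.8345.
Single-dose peak C₀ = D/Vd = 2310/135 ≈ 17.111 μg/mL.
Cmax,ss = C₀/(1 − f) ≈ 17.111/0.5451 ≈ 31.391 μg/mL.

31.4 μg/mL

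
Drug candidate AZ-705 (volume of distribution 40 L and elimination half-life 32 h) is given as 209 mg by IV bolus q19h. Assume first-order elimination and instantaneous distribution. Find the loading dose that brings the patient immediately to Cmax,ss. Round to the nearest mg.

619 mg

f = (1/2)^(19/32) ≈ 0.662618; accumulation ratio R = 1/(1−f) ≈ 2.96400.
Loading dose to hit Cmax,ss on first dose: D_load = D_maint·R ≈ 209 × 2.96400 ≈ 619.48 mg.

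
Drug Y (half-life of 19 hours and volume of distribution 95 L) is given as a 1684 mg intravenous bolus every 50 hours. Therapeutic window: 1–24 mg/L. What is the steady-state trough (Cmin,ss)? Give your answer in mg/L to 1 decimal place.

3.4 mg/L

k = ln2/t½ = ln2/19 ≈ 0.036481 h⁻¹; fraction remaining f = e^(−kτ) = e^(−0.036481×50) ≈ 0.1614.
At steady state, accumulation factor R = 1/(1 − e^(−kτ)) ≈ 1.1925.
Single-dose peak C₀ = D/Vd = 1684/95 ≈ 17.726 mg/L.
Cmax,ss = C₀/(1 − f) ≈ 17.726/0.8386 ≈ 21.138 mg/L.
Steady-state trough Cmin,ss = Cmax,ss·f ≈ 21.138 × 0.1614 ≈ 3.412 mg/L.
Trough 3.4 mg/L vs MEC 1 mg/L: adequate.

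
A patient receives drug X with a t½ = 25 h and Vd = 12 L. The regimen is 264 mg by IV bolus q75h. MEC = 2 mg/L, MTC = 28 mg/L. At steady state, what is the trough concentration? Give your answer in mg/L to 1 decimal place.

3.1 mg/L

The dosing interval is 3 half-lives, so f = 2^(−3) = 0.125.
At steady state, R = 1/(1 − 0.125) = 8/7.
Single-dose peak C₀ = D/Vd = 264/12 = 22 mg/L.
Steady-state peak Cmax,ss = C₀·R = 22 × 8/7 ≈ 25.143 mg/L.
Steady-state trough Cmin,ss = Cmax,ss·f ≈ 25.143 × 0.125 ≈ 3.143 mg/L.
Trough 3.1 mg/L vs MEC 2 mg/L: adequate.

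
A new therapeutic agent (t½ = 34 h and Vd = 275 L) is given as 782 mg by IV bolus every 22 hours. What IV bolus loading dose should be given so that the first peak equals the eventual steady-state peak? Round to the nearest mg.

f = (1/2)^(22/34) ≈ 0.638581; accumulation ratio R = 1/(1−f) ≈ 2.76687.
Loading dose to hit Cmax,ss on first dose: D_load = D_maint·R ≈ 782 × 2.76687 ≈ 2163.69 mg.

2164 mg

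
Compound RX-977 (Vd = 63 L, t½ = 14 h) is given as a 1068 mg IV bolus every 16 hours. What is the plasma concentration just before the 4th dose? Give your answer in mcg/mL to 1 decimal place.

12.7 mcg/mL

f = (1/2)^(τ/t½) = (1/2)^(16/14) ≈ 0.4529.
C₀ = D/Vd = 1068/63 ≈ 16.952 mcg/mL.
Before the 4th dose, 3 doses have been given. Superposition: Cmin = C₀·(f + f² + … + f^3).
≈ 16.952 × (0.4529 + 0.2051 + 0.0929) ≈ 16.952 × 0.7509 ≈ 12.729 mcg/mL.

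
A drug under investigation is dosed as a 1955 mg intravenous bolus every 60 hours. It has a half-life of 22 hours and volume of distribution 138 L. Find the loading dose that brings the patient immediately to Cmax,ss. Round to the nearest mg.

f = (1/2)^(60/22) ≈ 0.151011; accumulation ratio R = 1/(1−f) ≈ 1.17787.
Loading dose to hit Cmax,ss on first dose: D_load = D_maint·R ≈ 1955 × 1.17787 ≈ 2302.74 mg.

2303 mg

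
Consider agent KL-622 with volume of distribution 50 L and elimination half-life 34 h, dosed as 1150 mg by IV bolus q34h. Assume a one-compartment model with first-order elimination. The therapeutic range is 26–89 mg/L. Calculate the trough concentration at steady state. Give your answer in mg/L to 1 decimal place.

23.0 mg/L

τ = 34 h = 1 half-life, so f = (1/2)^1 = 0.5.
At steady state, R = 1/(1 − 0.5) = 2/1.
Single-dose peak C₀ = D/Vd = 1150/50 = 23 mg/L.
Steady-state peak Cmax,ss = C₀·R = 23 × 2/1 ≈ 46.000 mg/L.
Steady-state trough Cmin,ss = Cmax,ss·f ≈ 46.000 × 0.5 ≈ 23.000 mg/L.
Trough 23.0 mg/L vs MEC 26 mg/L: subtherapeutic.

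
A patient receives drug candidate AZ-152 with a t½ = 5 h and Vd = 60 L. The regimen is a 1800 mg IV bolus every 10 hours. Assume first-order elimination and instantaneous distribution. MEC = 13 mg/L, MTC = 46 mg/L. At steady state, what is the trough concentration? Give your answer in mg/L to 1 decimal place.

τ = 10 h = 2 half-lives, so f = (1/2)^2 = 0.25.
At steady state, R = 1/(1 − 0.25) = 4/3.
Single-dose peak C₀ = D/Vd = 1800/60 = 30 mg/L.
Steady-state peak Cmax,ss = C₀·R = 30 × 4/3 ≈ 40.000 mg/L.
Steady-state trough Cmin,ss = Cmax,ss·f ≈ 40.000 × 0.25 ≈ 10.000 mg/L.
Trough 10.0 mg/L vs MEC 13 mg/L: subtherapeutic.

10.0 mg/L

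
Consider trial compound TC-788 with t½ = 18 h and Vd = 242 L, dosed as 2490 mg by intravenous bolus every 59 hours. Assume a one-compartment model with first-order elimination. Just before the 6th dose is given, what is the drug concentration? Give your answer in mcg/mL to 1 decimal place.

1.2 mcg/mL

f = (1/2)^(τ/t½) = (1/2)^(59/18) ≈ 0.1031.
C₀ = D/Vd = 2490/242 ≈ 10.289 mcg/mL.
Before the 6th dose, 5 doses have been given. Superposition: Cmin = C₀·(f + f² + … + f^5).
≈ 10.289 × (0.1031 + 0.0106 + 0.0011 + 0.0001 + 0.0000) ≈ 10.289 × 0.1149 ≈ 1.182 mcg/mL.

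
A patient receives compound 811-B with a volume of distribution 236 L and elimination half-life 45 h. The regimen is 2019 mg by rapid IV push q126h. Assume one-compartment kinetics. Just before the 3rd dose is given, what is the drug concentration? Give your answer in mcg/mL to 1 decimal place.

1.4 mcg/mL

f = (1/2)^(τ/t½) = (1/2)^(126/45) ≈ 0.1436.
C₀ = D/Vd = 2019/236 ≈ 8.555 mcg/mL.
Before the 3rd dose, 2 doses have been given. Superposition: Cmin = C₀·(f + f²).
≈ 8.555 × (0.1436 + 0.0206) ≈ 8.555 × 0.1642 ≈ 1.405 mcg/mL.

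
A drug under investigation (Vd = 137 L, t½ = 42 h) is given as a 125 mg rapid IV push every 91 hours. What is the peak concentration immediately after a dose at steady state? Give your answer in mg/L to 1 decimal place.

1.2 mg/L

Over one 91-h interval, 91/42 ≈ 2.1667 half-lives elapse, leaving f ≈ 0.2227 of each dose.
Accumulation ratio R = 1/(1 − f) ≈ 1/0.7773 ≈ 1.2865.
Single-dose peak C₀ = D/Vd = 125/137 ≈ 0.912 mg/L.
Cmax,ss = C₀/(1 − f) ≈ 0.912/0.7773 ≈ 1.173 mg/L.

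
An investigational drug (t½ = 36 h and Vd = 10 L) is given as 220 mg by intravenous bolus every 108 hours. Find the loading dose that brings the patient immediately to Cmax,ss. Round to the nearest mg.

251 mg

f = (1/2)^(108/36) ≈ 0.125000; accumulation ratio R = 1/(1−f) ≈ 1.14286.
Loading dose to hit Cmax,ss on first dose: D_load = D_maint·R ≈ 220 × 1.14286 ≈ 251.43 mg.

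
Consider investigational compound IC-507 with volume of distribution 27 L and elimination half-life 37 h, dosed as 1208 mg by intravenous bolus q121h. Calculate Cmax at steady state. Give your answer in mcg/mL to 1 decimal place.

49.9 mcg/mL

k = ln2/t½ = ln2/37 ≈ 0.018734 h⁻¹; fraction remaining f = e^(−kτ) = e^(−0.018734×121) ≈ 0.1036.
At steady state, accumulation factor R = 1/(1 − e^(−kτ)) ≈ 1.1156.
Single-dose peak C₀ = D/Vd = 1208/27 ≈ 44.741 mcg/mL.
Steady-state peak Cmax,ss = C₀·R ≈ 44.741 × 1.1156 ≈ 49.913 mcg/mL.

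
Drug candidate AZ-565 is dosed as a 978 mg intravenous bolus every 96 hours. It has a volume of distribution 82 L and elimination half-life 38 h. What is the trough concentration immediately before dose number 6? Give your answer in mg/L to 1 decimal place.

f = (1/2)^(τ/t½) = (1/2)^(96/38) ≈ 0.1736.
C₀ = D/Vd = 978/82 ≈ 11.927 mg/L.
Before the 6th dose, 5 doses have been given. Superposition: Cmin = C₀·(f + f² + … + f^5).
≈ 11.927 × (0.1736 + 0.0301 + 0.0052 + 0.0009 + 0.0002) ≈ 11.927 × 0.2100 ≈ 2.505 mg/L.

2.5 mg/L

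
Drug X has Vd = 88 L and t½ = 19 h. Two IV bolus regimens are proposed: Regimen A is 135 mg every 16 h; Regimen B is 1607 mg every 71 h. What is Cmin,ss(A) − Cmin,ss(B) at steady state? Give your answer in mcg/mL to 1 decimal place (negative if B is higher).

0.5 mcg/mL

Regimen A: f = (1/2)^(16/19) ≈ 0.5578; Cmin,ss = (135/88)·f/(1−f) ≈ 1.935 mcg/mL.
Regimen B: f = (1/2)^(71/19) ≈ 0.0750; Cmin,ss = (1607/88)·f/(1−f) ≈ 1.481 mcg/mL.
Difference ≈ 1.935 − 1.481 ≈ 0.454 mcg/mL.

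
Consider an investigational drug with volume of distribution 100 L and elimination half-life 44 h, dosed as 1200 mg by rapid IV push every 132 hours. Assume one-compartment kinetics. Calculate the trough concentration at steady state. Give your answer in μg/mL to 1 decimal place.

τ = 132 h = 3 half-lives, so f = (1/2)^3 = 0.125.
Accumulation ratio R = 1/(1 − f) = 1/0.875 = 8/7.
Single-dose peak C₀ = D/Vd = 1200/100 = 12 μg/mL.
Steady-state peak Cmax,ss = C₀·R = 12 × 8/7 ≈ 13.714 μg/mL.
Steady-state trough Cmin,ss = Cmax,ss·f ≈ 13.714 × 0.125 ≈ 1.714 μg/mL.

1.7 μg/mL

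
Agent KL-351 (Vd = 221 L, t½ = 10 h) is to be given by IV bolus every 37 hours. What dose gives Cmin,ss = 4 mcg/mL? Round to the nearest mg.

10604 mg

τ/t½ = 37/10 ≈ 3.7, so f = (1/2)^(37/10) ≈ 0.076947.
Cmin,ss = (D/Vd)·f/(1−f), so D = Cmin,ss·Vd·(1−f)/f.
D = 4 × 221 × (1−f)/f ≈ 4 × 221 × 11.99596 ≈ 10604.43 mg.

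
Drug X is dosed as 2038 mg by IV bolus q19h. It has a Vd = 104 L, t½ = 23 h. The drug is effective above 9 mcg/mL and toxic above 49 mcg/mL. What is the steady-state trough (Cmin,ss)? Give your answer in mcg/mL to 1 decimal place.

25.4 mcg/mL

k = ln2/t½ = ln2/23 ≈ 0.030137 h⁻¹; fraction remaining f = e^(−kτ) = e^(−0.030137×19) ≈ 0.5641.
Accumulation ratio R = 1/(1 − f) ≈ 1/0.4359 ≈ 2.2941.
Single-dose peak C₀ = D/Vd = 2038/104 ≈ 19.596 mcg/mL.
Steady-state peak Cmax,ss = C₀·R ≈ 19.596 × 2.2941 ≈ 44.955 mcg/mL.
Steady-state trough Cmin,ss = Cmax,ss·f ≈ 44.955 × 0.5641 ≈ 25.359 mcg/mL.
Trough 25.4 mcg/mL vs MEC 9 mcg/mL: adequate.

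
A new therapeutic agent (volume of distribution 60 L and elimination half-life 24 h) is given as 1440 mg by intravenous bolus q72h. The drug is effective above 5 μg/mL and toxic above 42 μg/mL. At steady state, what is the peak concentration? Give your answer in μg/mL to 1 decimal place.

The dosing interval is 3 half-lives, so f = 2^(−3) = 0.125.
Accumulation ratio R = 1/(1 − f) = 1/0.875 = 8/7.
Single-dose peak C₀ = D/Vd = 1440/60 = 24 μg/mL.
Steady-state peak Cmax,ss = C₀·R = 24 × 8/7 ≈ 27.429 μg/mL.
Peak 27.4 μg/mL vs MTC 42 μg/mL: below toxic threshold.

27.4 μg/mL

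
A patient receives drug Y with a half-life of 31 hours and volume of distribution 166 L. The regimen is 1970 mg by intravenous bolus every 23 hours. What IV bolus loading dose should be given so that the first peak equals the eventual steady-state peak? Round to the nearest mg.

f = (1/2)^(23/31) ≈ 0.597937; accumulation ratio R = 1/(1−f) ≈ 2.48717.
Loading dose to hit Cmax,ss on first dose: D_load = D_maint·R ≈ 1970 × 2.48717 ≈ 4899.72 mg.

4900 mg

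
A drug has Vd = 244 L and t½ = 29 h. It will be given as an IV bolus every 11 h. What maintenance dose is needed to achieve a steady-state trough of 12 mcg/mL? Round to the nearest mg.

881 mg

τ/t½ = 11/29 ≈ 0.37931, so f = (1/2)^(11/29) ≈ 0.768805.
Cmin,ss = (D/Vd)·f/(1−f), so D = Cmin,ss·Vd·(1−f)/f.
D = 12 × 244 × (1−f)/f ≈ 12 × 244 × 0.30072 ≈ 880.51 mg.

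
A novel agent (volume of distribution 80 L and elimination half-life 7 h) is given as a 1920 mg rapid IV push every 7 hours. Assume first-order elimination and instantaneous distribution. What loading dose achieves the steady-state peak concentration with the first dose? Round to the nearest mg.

3840 mg

f = (1/2)^(7/7) ≈ 0.500000; accumulation ratio R = 1/(1−f) ≈ 2.00000.
Loading dose to hit Cmax,ss on first dose: D_load = D_maint·R ≈ 1920 × 2.00000 ≈ 3840.00 mg.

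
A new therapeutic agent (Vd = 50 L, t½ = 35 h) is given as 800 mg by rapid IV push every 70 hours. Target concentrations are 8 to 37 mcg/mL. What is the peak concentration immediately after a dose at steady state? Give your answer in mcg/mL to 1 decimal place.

21.3 mcg/mL

τ = 70 h = 2 half-lives, so f = (1/2)^2 = 0.25.
At steady state, R = 1/(1 − 0.25) = 4/3.
Single-dose peak C₀ = D/Vd = 800/50 = 16 mcg/mL.
Steady-state peak Cmax,ss = C₀·R = 16 × 4/3 ≈ 21.333 mcg/mL.
Peak 21.3 mcg/mL vs MTC 37 mcg/mL: below toxic threshold.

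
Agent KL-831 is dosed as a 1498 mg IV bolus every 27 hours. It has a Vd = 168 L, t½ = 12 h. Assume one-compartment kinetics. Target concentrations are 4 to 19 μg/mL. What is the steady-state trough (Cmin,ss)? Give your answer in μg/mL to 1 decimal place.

2.4 μg/mL

τ/t½ = 27/12 ≈ 2.25, so fraction remaining f = (1/2)^(27/12) ≈ 0.2102.
Each bolus raises the concentration by D/Vd = 1498/168 ≈ 8.917 μg/mL.
Steady-state trough Cmin,ss = C₀·f/(1−f) ≈ 8.917 × 0.2102/0.7898 ≈ 2.373 μg/mL.
Trough 2.4 μg/mL vs MEC 4 μg/mL: subtherapeutic.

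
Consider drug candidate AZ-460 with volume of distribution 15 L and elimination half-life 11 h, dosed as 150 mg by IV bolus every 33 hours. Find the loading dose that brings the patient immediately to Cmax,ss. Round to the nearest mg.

f = (1/2)^(33/11) ≈ 0.125000; accumulation ratio R = 1/(1−f) ≈ 1.14286.
Loading dose to hit Cmax,ss on first dose: D_load = D_maint·R ≈ 150 × 1.14286 ≈ 171.43 mg.

171 mg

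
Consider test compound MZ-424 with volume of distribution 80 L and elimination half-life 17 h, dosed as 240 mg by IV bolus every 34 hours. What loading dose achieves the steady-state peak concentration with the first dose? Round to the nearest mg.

320 mg

f = (1/2)^(34/17) ≈ 0.250000; accumulation ratio R = 1/(1−f) ≈ 1.33333.
Loading dose to hit Cmax,ss on first dose: D_load = D_maint·R ≈ 240 × 1.33333 ≈ 320.00 mg.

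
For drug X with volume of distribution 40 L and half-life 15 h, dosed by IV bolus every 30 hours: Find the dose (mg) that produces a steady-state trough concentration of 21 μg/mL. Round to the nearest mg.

τ/t½ = 30/15 ≈ 2, so f = (1/2)^(30/15) ≈ 0.250000.
Cmin,ss = (D/Vd)·f/(1−f), so D = Cmin,ss·Vd·(1−f)/f.
D = 21 × 40 × (1−f)/f ≈ 21 × 40 × 3.00000 ≈ 2520.00 mg.

2520 mg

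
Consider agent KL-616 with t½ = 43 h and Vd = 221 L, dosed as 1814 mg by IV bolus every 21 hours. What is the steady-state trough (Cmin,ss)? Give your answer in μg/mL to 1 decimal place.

k = ln2/t½ = ln2/43 ≈ 0.016120 h⁻¹; fraction remaining f = e^(−kτ) = e^(−0.016120×21) ≈ 0.7128.
Single-dose peak C₀ = D/Vd = 1814/221 ≈ 8.208 μg/mL.
Steady-state trough Cmin,ss = C₀·f/(1−f) ≈ 8.208 × 0.7128/0.2872 ≈ 20.371 μg/mL.

20.4 μg/mL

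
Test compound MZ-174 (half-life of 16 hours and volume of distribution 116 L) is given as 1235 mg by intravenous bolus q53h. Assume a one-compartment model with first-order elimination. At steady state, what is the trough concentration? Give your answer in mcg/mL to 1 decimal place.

1.2 mcg/mL

k = ln2/t½ = ln2/16 ≈ 0.043322 h⁻¹; fraction remaining f = e^(−kτ) = e^(−0.043322×53) ≈ 0.1007.
Accumulation ratio R = 1/(1 − f) ≈ 1/0.8993 ≈ 1.1120.
Each bolus raises the concentration by D/Vd = 1235/116 ≈ 10.647 mcg/mL.
Steady-state peak Cmax,ss = C₀·R ≈ 10.647 × 1.1120 ≈ 11.839 mcg/mL.
One interval later, Cmin,ss = Cmax,ss·e^(−kτ) ≈ 11.839 × 0.1007 ≈ 1.192 mcg/mL.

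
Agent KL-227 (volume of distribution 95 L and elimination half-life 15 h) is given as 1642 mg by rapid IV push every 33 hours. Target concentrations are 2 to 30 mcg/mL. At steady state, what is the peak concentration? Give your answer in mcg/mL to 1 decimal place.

22.1 mcg/mL

τ/t½ = 33/15 ≈ 2.2, so fraction remaining f = (1/2)^(33/15) ≈ 0.2176.
Accumulation ratio R = 1/(1 − f) ≈ 1/0.7824 ≈ 1.2781.
Single-dose peak C₀ = D/Vd = 1642/95 ≈ 17.284 mcg/mL.
Steady-state peak Cmax,ss = C₀·R ≈ 17.284 × 1.2781 ≈ 22.091 mcg/mL.
Peak 22.1 mcg/mL vs MTC 30 mcg/mL: below toxic threshold.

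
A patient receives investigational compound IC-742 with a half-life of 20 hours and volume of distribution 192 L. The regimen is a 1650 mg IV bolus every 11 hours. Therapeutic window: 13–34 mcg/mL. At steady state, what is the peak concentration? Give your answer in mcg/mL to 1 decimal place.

Over one 11-h interval, 11/20 ≈ 0.55 half-lives elapse, leaving f ≈ 0.6830 of each dose.
Accumulation ratio R = 1/(1 − f) ≈ 1/0.3170 ≈ 3.1546.
Single-dose peak C₀ = D/Vd = 1650/192 ≈ 8.594 mcg/mL.
Steady-state peak Cmax,ss = C₀·R ≈ 8.594 × 3.1546 ≈ 27.111 mcg/mL.
Peak 27.1 mcg/mL vs MTC 34 mcg/mL: below toxic threshold.

27.1 mcg/mL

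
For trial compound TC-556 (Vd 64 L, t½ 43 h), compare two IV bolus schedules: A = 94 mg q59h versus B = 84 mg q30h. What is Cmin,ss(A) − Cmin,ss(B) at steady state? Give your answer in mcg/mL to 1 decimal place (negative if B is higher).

Regimen A: f = (1/2)^(59/43) ≈ 0.3863; Cmin,ss = (94/64)·f/(1−f) ≈ 0.925 mcg/mL.
Regimen B: f = (1/2)^(30/43) ≈ 0.6166; Cmin,ss = (84/64)·f/(1−f) ≈ 2.111 mcg/mL.
Difference ≈ 0.925 − 2.111 ≈ -1.186 mcg/mL.

-1.2 mcg/mL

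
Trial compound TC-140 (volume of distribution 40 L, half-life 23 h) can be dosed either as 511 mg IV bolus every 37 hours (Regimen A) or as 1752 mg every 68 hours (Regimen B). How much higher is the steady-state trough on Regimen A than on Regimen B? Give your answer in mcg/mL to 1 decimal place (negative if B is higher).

-0.2 mcg/mL

Regimen A: f = (1/2)^(37/23) ≈ 0.3279; Cmin,ss = (511/40)·f/(1−f) ≈ 6.233 mcg/mL.
Regimen B: f = (1/2)^(68/23) ≈ 0.1288; Cmin,ss = (1752/40)·f/(1−f) ≈ 6.475 mcg/mL.
Difference ≈ 6.233 − 6.475 ≈ -0.242 mcg/mL.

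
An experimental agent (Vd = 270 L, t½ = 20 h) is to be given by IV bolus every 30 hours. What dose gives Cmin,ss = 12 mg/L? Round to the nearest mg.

5924 mg

τ/t½ = 30/20 ≈ 1.5, so f = (1/2)^(30/20) ≈ 0.353553.
Cmin,ss = (D/Vd)·f/(1−f), so D = Cmin,ss·Vd·(1−f)/f.
D = 12 × 270 × (1−f)/f ≈ 12 × 270 × 1.82843 ≈ 5924.11 mg.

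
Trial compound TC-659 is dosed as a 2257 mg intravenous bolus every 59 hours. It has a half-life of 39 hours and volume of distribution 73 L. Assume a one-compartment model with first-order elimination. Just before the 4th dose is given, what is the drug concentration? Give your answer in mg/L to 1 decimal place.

16.0 mg/L

f = (1/2)^(τ/t½) = (1/2)^(59/39) ≈ 0.3504.
C₀ = D/Vd = 2257/73 ≈ 30.918 mg/L.
Before the 4th dose, 3 doses have been given. Superposition: Cmin = C₀·(f + f² + … + f^3).
≈ 30.918 × (0.3504 + 0.1228 + 0.0430) ≈ 30.918 × 0.5162 ≈ 15.960 mg/L.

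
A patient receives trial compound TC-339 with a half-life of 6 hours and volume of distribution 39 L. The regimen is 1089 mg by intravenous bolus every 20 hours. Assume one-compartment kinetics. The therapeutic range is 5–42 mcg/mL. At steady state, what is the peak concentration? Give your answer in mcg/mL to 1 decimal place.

τ/t½ = 20/6 ≈ 3.3333, so fraction remaining f = (1/2)^(20/6) ≈ 0.0992.
At steady state, accumulation factor R = 1/(1 − e^(−kτ)) ≈ 1.1101.
Single-dose peak C₀ = D/Vd = 1089/39 ≈ 27.923 mcg/mL.
Steady-state peak Cmax,ss = C₀·R ≈ 27.923 × 1.1101 ≈ 30.997 mcg/mL.
Peak 31.0 mcg/mL vs MTC 42 mcg/mL: below toxic threshold.

31.0 mcg/mL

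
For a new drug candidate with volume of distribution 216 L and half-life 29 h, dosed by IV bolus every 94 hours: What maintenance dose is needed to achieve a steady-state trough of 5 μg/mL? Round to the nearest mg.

τ/t½ = 94/29 ≈ 3.2414, so f = (1/2)^(94/29) ≈ 0.105742.
Cmin,ss = (D/Vd)·f/(1−f), so D = Cmin,ss·Vd·(1−f)/f.
D = 5 × 216 × (1−f)/f ≈ 5 × 216 × 8.45698 ≈ 9133.54 mg.

9134 mg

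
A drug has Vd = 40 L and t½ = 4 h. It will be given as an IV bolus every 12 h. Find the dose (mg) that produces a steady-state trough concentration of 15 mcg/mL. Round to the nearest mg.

4200 mg

τ/t½ = 12/4 ≈ 3, so f = (1/2)^(12/4) ≈ 0.125000.
Cmin,ss = (D/Vd)·f/(1−f), so D = Cmin,ss·Vd·(1−f)/f.
D = 15 × 40 × (1−f)/f ≈ 15 × 40 × 7.00000 ≈ 4200.00 mg.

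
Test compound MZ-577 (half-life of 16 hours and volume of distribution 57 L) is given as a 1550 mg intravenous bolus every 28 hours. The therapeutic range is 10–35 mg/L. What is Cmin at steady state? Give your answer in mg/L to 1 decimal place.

τ/t½ = 28/16 ≈ 1.75, so fraction remaining f = (1/2)^(28/16) ≈ 0.2973.
Single-dose peak C₀ = D/Vd = 1550/57 ≈ 27.193 mg/L.
Steady-state trough Cmin,ss = C₀·f/(1−f) ≈ 27.193 × 0.2973/0.7027 ≈ 11.505 mg/L.
Trough 11.5 mg/L vs MEC 10 mg/L: adequate.

11.5 mg/L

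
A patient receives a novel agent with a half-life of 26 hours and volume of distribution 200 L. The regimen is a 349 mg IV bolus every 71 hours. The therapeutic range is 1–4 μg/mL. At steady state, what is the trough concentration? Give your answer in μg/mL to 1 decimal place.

0.3 μg/mL

τ/t½ = 71/26 ≈ 2.7308, so fraction remaining f = (1/2)^(71/26) ≈ 0.1506.
At steady state, accumulation factor R = 1/(1 − e^(−kτ)) ≈ 1.1773.
Each bolus raises the concentration by D/Vd = 349/200 ≈ 1.745 μg/mL.
Steady-state peak Cmax,ss = C₀·R ≈ 1.745 × 1.1773 ≈ 2.054 μg/mL.
One interval later, Cmin,ss = Cmax,ss·e^(−kτ) ≈ 2.054 × 0.1506 ≈ 0.309 μg/mL.
Trough 0.3 μg/mL vs MEC 1 μg/mL: subtherapeutic.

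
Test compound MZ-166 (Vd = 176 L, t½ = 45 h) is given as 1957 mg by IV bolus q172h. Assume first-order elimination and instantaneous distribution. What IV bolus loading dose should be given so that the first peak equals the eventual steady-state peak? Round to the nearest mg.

f = (1/2)^(172/45) ≈ 0.070696; accumulation ratio R = 1/(1−f) ≈ 1.07607.
Loading dose to hit Cmax,ss on first dose: D_load = D_maint·R ≈ 1957 × 1.07607 ≈ 2105.87 mg.

2106 mg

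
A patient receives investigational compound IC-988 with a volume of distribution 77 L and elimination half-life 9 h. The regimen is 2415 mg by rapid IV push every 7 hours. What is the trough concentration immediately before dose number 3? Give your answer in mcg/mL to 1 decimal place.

f = (1/2)^(τ/t½) = (1/2)^(7/9) ≈ 0.5833.
C₀ = D/Vd = 2415/77 ≈ 31.364 mcg/mL.
Before the 3rd dose, 2 doses have been given. Superposition: Cmin = C₀·(f + f²).
≈ 31.364 × (0.5833 + 0.3402) ≈ 31.364 × 0.9235 ≈ 28.965 mcg/mL.

29.0 mcg/mL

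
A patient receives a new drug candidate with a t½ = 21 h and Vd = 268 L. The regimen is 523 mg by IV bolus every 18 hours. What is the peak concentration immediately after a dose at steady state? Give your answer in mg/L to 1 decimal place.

4.4 mg/L

k = ln2/t½ = ln2/21 ≈ 0.033007 h⁻¹; fraction remaining f = e^(−kτ) = e^(−0.033007×18) ≈ 0.5520.
At steady state, accumulation factor R = 1/(1 − e^(−kτ)) ≈ 2.2321.
Each bolus raises the concentration by D/Vd = 523/268 ≈ 1.951 mg/L.
Steady-state peak Cmax,ss = C₀·R ≈ 1.951 × 2.2321 ≈ 4.355 mg/L.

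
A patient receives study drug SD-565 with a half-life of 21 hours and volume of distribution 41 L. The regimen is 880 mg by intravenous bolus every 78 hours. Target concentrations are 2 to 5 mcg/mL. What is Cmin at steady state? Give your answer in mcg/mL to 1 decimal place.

k = ln2/t½ = ln2/21 ≈ 0.033007 h⁻¹; fraction remaining f = e^(−kτ) = e^(−0.033007×78) ≈ 0.0762.
Single-dose peak C₀ = D/Vd = 880/41 ≈ 21.463 mcg/mL.
Steady-state trough Cmin,ss = C₀·f/(1−f) ≈ 21.463 × 0.0762/0.9238 ≈ 1.770 mcg/mL.
Trough 1.8 mcg/mL vs MEC 2 mcg/mL: subtherapeutic.

1.8 mcg/mL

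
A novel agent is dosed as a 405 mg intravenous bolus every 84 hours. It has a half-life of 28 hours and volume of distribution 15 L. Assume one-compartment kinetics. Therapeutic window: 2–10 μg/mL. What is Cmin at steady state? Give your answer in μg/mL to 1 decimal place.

The dosing interval is 3 half-lives, so f = 2^(−3) = 0.125.
At steady state, R = 1/(1 − 0.125) = 8/7.
Single-dose peak C₀ = D/Vd = 405/15 = 27 μg/mL.
Steady-state peak Cmax,ss = C₀·R = 27 × 8/7 ≈ 30.857 μg/mL.
Steady-state trough Cmin,ss = Cmax,ss·f ≈ 30.857 × 0.125 ≈ 3.857 μg/mL.
Trough 3.9 μg/mL vs MEC 2 μg/mL: adequate.

3.9 μg/mL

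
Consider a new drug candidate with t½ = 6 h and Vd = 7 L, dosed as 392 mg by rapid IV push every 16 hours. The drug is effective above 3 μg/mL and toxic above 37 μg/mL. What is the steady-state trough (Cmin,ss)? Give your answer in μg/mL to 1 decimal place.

Over one 16-h interval, 16/6 ≈ 2.6667 half-lives elapse, leaving f ≈ 0.1575 of each dose.
Accumulation ratio R = 1/(1 − f) ≈ 1/0.8425 ≈ 1.1869.
Single-dose peak C₀ = D/Vd = 392/7 ≈ 56.000 μg/mL.
Cmax,ss = C₀/(1 − f) ≈ 56.000/0.8425 ≈ 66.469 μg/mL.
Steady-state trough Cmin,ss = Cmax,ss·f ≈ 66.469 × 0.1575 ≈ 10.469 μg/mL.
Trough 10.5 μg/mL vs MEC 3 μg/mL: adequate.

10.5 μg/mL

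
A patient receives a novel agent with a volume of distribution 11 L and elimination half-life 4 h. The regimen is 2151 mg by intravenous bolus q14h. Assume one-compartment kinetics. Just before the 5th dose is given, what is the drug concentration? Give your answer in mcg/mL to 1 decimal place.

19.0 mcg/mL

f = (1/2)^(τ/t½) = (1/2)^(14/4) ≈ 0.0884.
C₀ = D/Vd = 2151/11 ≈ 195.545 mcg/mL.
Before the 5th dose, 4 doses have been given. Superposition: Cmin = C₀·(f + f² + … + f^4).
≈ 195.545 × (0.0884 + 0.0078 + 0.0007 + 0.0001) ≈ 195.545 × 0.0970 ≈ 18.968 mcg/mL.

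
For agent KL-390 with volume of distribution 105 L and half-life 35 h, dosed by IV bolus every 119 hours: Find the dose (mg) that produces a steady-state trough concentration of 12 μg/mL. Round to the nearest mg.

12041 mg

τ/t½ = 119/35 ≈ 3.4, so f = (1/2)^(119/35) ≈ 0.094732.
Cmin,ss = (D/Vd)·f/(1−f), so D = Cmin,ss·Vd·(1−f)/f.
D = 12 × 105 × (1−f)/f ≈ 12 × 105 × 9.55610 ≈ 12040.69 mg.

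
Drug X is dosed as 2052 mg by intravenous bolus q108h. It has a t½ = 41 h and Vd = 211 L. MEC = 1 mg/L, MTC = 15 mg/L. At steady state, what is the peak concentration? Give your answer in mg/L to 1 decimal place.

τ/t½ = 108/41 ≈ 2.6341, so fraction remaining f = (1/2)^(108/41) ≈ 0.1611.
Accumulation ratio R = 1/(1 − f) ≈ 1/0.8389 ≈ 1.1920.
Each bolus raises the concentration by D/Vd = 2052/211 ≈ 9.725 mg/L.
Steady-state peak Cmax,ss = C₀·R ≈ 9.725 × 1.1920 ≈ 11.592 mg/L.
Peak 11.6 mg/L vs MTC 15 mg/L: below toxic threshold.

11.6 mg/L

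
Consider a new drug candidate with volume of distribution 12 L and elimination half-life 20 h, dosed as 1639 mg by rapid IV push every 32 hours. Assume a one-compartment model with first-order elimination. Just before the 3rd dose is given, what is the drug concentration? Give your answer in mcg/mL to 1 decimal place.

f = (1/2)^(τ/t½) = (1/2)^(32/20) ≈ 0.3299.
C₀ = D/Vd = 1639/12 ≈ 136.583 mcg/mL.
Before the 3rd dose, 2 doses have been given. Superposition: Cmin = C₀·(f + f²).
≈ 136.583 × (0.3299 + 0.1088) ≈ 136.583 × 0.4387 ≈ 59.919 mcg/mL.

59.9 mcg/mL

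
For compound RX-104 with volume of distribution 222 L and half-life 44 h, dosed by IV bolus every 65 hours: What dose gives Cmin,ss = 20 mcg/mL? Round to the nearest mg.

7922 mg

τ/t½ = 65/44 ≈ 1.4773, so f = (1/2)^(65/44) ≈ 0.359167.
Cmin,ss = (D/Vd)·f/(1−f), so D = Cmin,ss·Vd·(1−f)/f.
D = 20 × 222 × (1−f)/f ≈ 20 × 222 × 1.78422 ≈ 7921.94 mg.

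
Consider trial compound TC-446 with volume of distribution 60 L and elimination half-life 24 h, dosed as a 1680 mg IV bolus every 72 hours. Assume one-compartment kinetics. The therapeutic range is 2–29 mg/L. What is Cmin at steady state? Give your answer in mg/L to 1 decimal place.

4.0 mg/L

The dosing interval is 3 half-lives, so f = 2^(−3) = 0.125.
At steady state, R = 1/(1 − 0.125) = 8/7.
Single-dose peak C₀ = D/Vd = 1680/60 = 28 mg/L.
Steady-state peak Cmax,ss = C₀·R = 28 × 8/7 ≈ 32.000 mg/L.
Steady-state trough Cmin,ss = Cmax,ss·f ≈ 32.000 × 0.125 ≈ 4.000 mg/L.
Trough 4.0 mg/L vs MEC 2 mg/L: adequate.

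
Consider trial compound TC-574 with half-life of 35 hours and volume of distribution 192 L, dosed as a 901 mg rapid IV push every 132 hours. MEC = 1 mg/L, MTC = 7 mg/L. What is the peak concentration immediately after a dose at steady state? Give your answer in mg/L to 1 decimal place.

k = ln2/t½ = ln2/35 ≈ 0.019804 h⁻¹; fraction remaining f = e^(−kτ) = e^(−0.019804×132) ≈ 0.0732.
At steady state, accumulation factor R = 1/(1 − e^(−kτ)) ≈ 1.0790.
Single-dose peak C₀ = D/Vd = 901/192 ≈ 4.693 mg/L.
Steady-state peak Cmax,ss = C₀·R ≈ 4.693 × 1.0790 ≈ 5.064 mg/L.
Peak 5.1 mg/L vs MTC 7 mg/L: below toxic threshold.

5.1 mg/L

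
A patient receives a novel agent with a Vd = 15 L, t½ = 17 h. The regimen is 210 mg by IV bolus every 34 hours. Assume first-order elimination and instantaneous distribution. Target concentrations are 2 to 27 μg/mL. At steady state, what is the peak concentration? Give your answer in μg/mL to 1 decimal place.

18.7 μg/mL

τ = 34 h = 2 half-lives, so f = (1/2)^2 = 0.25.
Accumulation ratio R = 1/(1 − f) = 1/0.75 = 4/3.
Single-dose peak C₀ = D/Vd = 210/15 = 14 μg/mL.
Steady-state peak Cmax,ss = C₀·R = 14 × 4/3 ≈ 18.667 μg/mL.
Peak 18.7 μg/mL vs MTC 27 μg/mL: below toxic threshold.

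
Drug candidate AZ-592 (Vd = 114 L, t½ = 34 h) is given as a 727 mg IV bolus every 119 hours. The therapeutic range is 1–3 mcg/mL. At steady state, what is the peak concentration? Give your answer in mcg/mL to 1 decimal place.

k = ln2/t½ = ln2/34 ≈ 0.020387 h⁻¹; fraction remaining f = e^(−kτ) = e^(−0.020387×119) ≈ 0.0884.
At steady state, accumulation factor R = 1/(1 − e^(−kτ)) ≈ 1.0970.
Each bolus raises the concentration by D/Vd = 727/114 ≈ 6.377 mcg/mL.
Steady-state peak Cmax,ss = C₀·R ≈ 6.377 × 1.0970 ≈ 6.996 mcg/mL.
Peak 7.0 mcg/mL vs MTC 3 mcg/mL: exceeds toxic threshold.

7.0 mcg/mL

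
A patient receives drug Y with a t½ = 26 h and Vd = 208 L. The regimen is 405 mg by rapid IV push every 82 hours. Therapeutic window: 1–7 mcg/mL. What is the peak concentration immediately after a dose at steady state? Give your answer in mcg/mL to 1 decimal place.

Over one 82-h interval, 82/26 ≈ 3.1538 half-lives elapse, leaving f ≈ 0.1124 of each dose.
At steady state, accumulation factor R = 1/(1 − e^(−kτ)) ≈ 1.1266.
Single-dose peak C₀ = D/Vd = 405/208 ≈ 1.947 mcg/mL.
Cmax,ss = C₀/(1 − f) ≈ 1.947/0.8876 ≈ 2.194 mcg/mL.
Peak 2.2 mcg/mL vs MTC 7 mcg/mL: below toxic threshold.

2.2 mcg/mL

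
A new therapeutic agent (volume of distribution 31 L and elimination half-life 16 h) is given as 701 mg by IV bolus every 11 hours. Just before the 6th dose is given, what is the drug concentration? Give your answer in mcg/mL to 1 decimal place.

33.6 mcg/mL

f = (1/2)^(τ/t½) = (1/2)^(11/16) ≈ 0.6209.
C₀ = D/Vd = 701/31 ≈ 22.613 mcg/mL.
Before the 6th dose, 5 doses have been given. Superposition: Cmin = C₀·(f + f² + … + f^5).
≈ 22.613 × (0.6209 + 0.3855 + 0.2394 + 0.1486 + 0.0923) ≈ 22.613 × 1.4867 ≈ 33.619 mcg/mL.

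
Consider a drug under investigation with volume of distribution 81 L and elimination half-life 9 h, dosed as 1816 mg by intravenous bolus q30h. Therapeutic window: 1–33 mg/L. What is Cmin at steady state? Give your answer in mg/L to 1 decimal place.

τ/t½ = 30/9 ≈ 3.3333, so fraction remaining f = (1/2)^(30/9) ≈ 0.0992.
At steady state, accumulation factor R = 1/(1 − e^(−kτ)) ≈ 1.1101.
Single-dose peak C₀ = D/Vd = 1816/81 ≈ 22.420 mg/L.
Steady-state peak Cmax,ss = C₀·R ≈ 22.420 × 1.1101 ≈ 24.888 mg/L.
One interval later, Cmin,ss = Cmax,ss·e^(−kτ) ≈ 24.888 × 0.0992 ≈ 2.469 mg/L.
Trough 2.5 mg/L vs MEC 1 mg/L: adequate.

2.5 mg/L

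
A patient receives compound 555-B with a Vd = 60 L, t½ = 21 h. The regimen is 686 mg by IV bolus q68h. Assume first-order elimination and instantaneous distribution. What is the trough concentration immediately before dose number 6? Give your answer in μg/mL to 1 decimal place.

f = (1/2)^(τ/t½) = (1/2)^(68/21) ≈ 0.1060.
C₀ = D/Vd = 686/60 ≈ 11.433 μg/mL.
Before the 6th dose, 5 doses have been given. Superposition: Cmin = C₀·(f + f² + … + f^5).
≈ 11.433 × (0.1060 + 0.0112 + 0.0012 + 0.0001 + 0.0000) ≈ 11.433 × 0.1185 ≈ 1.355 μg/mL.

1.4 μg/mL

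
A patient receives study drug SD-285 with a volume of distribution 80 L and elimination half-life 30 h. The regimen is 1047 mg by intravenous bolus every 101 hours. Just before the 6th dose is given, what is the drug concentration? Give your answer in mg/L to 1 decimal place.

f = (1/2)^(τ/t½) = (1/2)^(101/30) ≈ 0.0969.
C₀ = D/Vd = 1047/80 ≈ 13.088 mg/L.
Before the 6th dose, 5 doses have been given. Superposition: Cmin = C₀·(f + f² + … + f^5).
≈ 13.088 × (0.0969 + 0.0094 + 0.0009 + 0.0001 + 0.0000) ≈ 13.088 × 0.1073 ≈ 1.404 mg/L.

1.4 mg/L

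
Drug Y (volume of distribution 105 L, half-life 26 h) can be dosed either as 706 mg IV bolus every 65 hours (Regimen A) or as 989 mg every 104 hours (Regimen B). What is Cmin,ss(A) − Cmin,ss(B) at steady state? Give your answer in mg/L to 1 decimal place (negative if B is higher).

0.8 mg/L

Regimen A: f = (1/2)^(65/26) ≈ 0.1768; Cmin,ss = (706/105)·f/(1−f) ≈ 1.444 mg/L.
Regimen B: f = (1/2)^(104/26) ≈ 0.0625; Cmin,ss = (989/105)·f/(1−f) ≈ 0.628 mg/L.
Difference ≈ 1.444 − 0.628 ≈ 0.816 mg/L.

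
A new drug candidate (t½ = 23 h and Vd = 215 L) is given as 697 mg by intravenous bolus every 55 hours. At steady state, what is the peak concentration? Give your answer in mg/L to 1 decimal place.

4.0 mg/L

Over one 55-h interval, 55/23 ≈ 2.3913 half-lives elapse, leaving f ≈ 0.1906 of each dose.
At steady state, accumulation factor R = 1/(1 − e^(−kτ)) ≈ 1.2355.
Single-dose peak C₀ = D/Vd = 697/215 ≈ 3.242 mg/L.
Steady-state peak Cmax,ss = C₀·R ≈ 3.242 × 1.2355 ≈ 4.005 mg/L.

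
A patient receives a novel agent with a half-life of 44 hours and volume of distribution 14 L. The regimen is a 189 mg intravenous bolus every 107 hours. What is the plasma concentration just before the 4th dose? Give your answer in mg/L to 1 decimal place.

3.1 mg/L

f = (1/2)^(τ/t½) = (1/2)^(107/44) ≈ 0.1853.
C₀ = D/Vd = 189/14 ≈ 13.500 mg/L.
Before the 4th dose, 3 doses have been given. Superposition: Cmin = C₀·(f + f² + … + f^3).
≈ 13.500 × (0.1853 + 0.0343 + 0.0064) ≈ 13.500 × 0.2260 ≈ 3.051 mg/L.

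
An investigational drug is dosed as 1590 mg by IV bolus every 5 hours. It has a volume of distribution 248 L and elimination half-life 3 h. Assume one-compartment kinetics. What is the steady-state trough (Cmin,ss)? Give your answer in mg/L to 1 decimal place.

τ/t½ = 5/3 ≈ 1.6667, so fraction remaining f = (1/2)^(5/3) ≈ 0.3150.
At steady state, accumulation factor R = 1/(1 − e^(−kτ)) ≈ 1.4599.
Single-dose peak C₀ = D/Vd = 1590/248 ≈ 6.411 mg/L.
Steady-state peak Cmax,ss = C₀·R ≈ 6.411 × 1.4599 ≈ 9.359 mg/L.
Steady-state trough Cmin,ss = Cmax,ss·f ≈ 9.359 × 0.3150 ≈ 2.948 mg/L.

2.9 mg/L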